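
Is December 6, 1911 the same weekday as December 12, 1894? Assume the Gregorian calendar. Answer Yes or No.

From Dec 12, 1894 to Dec 6, 1911 is 6202 days.
6202 mod 7 = 0, so they are the same weekday.
(Dec 12, 1894 is a Wednesday; Dec 6, 1911 is a Wednesday.)

Yes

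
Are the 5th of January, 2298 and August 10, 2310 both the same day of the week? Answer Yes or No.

From Jan 5, 2298 to Aug 10, 2310 is 4599 days.
4599 mod 7 = 0, so they are the same weekday.
(Jan 5, 2298 is a Wednesday; Aug 10, 2310 is a Wednesday.)

Yes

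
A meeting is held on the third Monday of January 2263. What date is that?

January 19, 2263

January 1, 2263 is a Thursday.
The first Monday is therefore January 5 (4 days later).
The third Monday is 5 + 2×7 = January 19.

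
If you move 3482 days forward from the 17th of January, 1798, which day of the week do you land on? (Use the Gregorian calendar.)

Saturday

First find the weekday of Jan 17, 1798. Doomsday rule: the anchor day for the 1700s is Sunday. For year 98: 98÷12 = 8 r 2, and 2÷4 = 0, so 8+2+0 = 10.
Sunday + 10 ≡ Wednesday — that's 1798's doomsday.
In January the doomsday date is Jan 3 (1798 is not a leap year).
Jan 17 is 14 days after Jan 3; 14 mod 7 = 0, so Wednesday + 0 = Wednesday.
3482 mod 7 = 3, so 3482 days after a Wednesday is Wednesday + 3 = Saturday.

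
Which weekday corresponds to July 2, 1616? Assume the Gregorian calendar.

Doomsday rule: the anchor day for the 1600s is Tuesday. For year 16: 16÷12 = 1 r 4, and 4÷4 = 1, so 1+4+1 = 6.
Tuesday + 6 ≡ Monday — that's 1616's doomsday.
In July the doomsday date is Jul 11.
Jul 2 is 9 days before Jul 11; 9 mod 7 = 2, so Monday − 2 = Saturday.

Saturday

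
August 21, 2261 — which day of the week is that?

Wednesday

Doomsday rule: the anchor day for the 2200s is Friday. For year 61: 61÷12 = 5 r 1, and 1÷4 = 0, so 5+1+0 = 6.
Friday + 6 ≡ Thursday — that's 2261's doomsday.
In August the doomsday date is Aug 8.
Aug 21 is 13 days after Aug 8; 13 mod 7 = 6, so Thursday + 6 = Wednesday.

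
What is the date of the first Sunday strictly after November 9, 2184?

Nov 9, 2184 is a Tuesday.
From Tuesday to the next Sunday is 5 days.
Nov 9, 2184 + 5 = Nov 14, 2184.

November 14, 2184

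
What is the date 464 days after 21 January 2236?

April 29, 2237

+366 (one year; includes Feb 29, 2236) → Jan 21, 2237 (98 left).
Jan has 31 days: +11 → Feb 1, 2237 (87 left).
Feb has 28 days: +28 → Mar 1, 2237 (59 left).
Mar has 31 days: +31 → Apr 1, 2237 (28 left).
+28 → Apr 29, 2237.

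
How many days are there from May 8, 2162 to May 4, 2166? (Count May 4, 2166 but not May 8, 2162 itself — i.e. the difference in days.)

May 8, 2162 → May 8, 2163: 365 days.
May 8, 2163 → May 8, 2164: 366 days (Feb 29, 2164 is in that span).
May 8, 2164 → May 8, 2165: 365 days.
May 8, 2165 → Jun 8, 2165: 31 days (May has 31).
Jun 8, 2165 → Jul 8, 2165: 30 days (June has 30).
Jul 8, 2165 → Aug 8, 2165: 31 days (July has 31).
Aug 8, 2165 → Sep 8, 2165: 31 days (August has 31).
Sep 8, 2165 → Oct 8, 2165: 30 days (September has 30).
Oct 8, 2165 → Nov 8, 2165: 31 days (October has 31).
Nov 8, 2165 → Dec 8, 2165: 30 days (November has 30).
Dec 8, 2165 → Jan 8, 2166: 31 days (December has 31).
Jan 8, 2166 → Feb 8, 2166: 31 days (January has 31).
Feb 8, 2166 → Mar 8, 2166: 28 days (February has 28).
Mar 8, 2166 → Apr 8, 2166: 31 days (March has 31).
Apr 8, 2166 → May 4, 2166: 26 days.
Total: 1457 days.

1457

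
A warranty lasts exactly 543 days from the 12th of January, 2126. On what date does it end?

+365 (one year) → Jan 12, 2127 (178 left).
Jan has 31 days: +20 → Feb 1, 2127 (158 left).
Feb has 28 days: +28 → Mar 1, 2127 (130 left).
Mar has 31 days: +31 → Apr 1, 2127 (99 left).
Apr has 30 days: +30 → May 1, 2127 (69 left).
May has 31 days: +31 → Jun 1, 2127 (38 left).
Jun has 30 days: +30 → Jul 1, 2127 (8 left).
+8 → Jul 9, 2127.

July 9, 2127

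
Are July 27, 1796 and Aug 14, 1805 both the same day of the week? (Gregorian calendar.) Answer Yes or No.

From Jul 27, 1796 to Aug 14, 1805 is 3304 days.
3304 mod 7 = 0, so they are the same weekday.
(Jul 27, 1796 is a Wednesday; Aug 14, 1805 is a Wednesday.)

Yes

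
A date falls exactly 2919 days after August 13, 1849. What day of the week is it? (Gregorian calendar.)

Aug 13, 1849 is a Monday.
2919 mod 7 = 0, so 2919 days after a Monday is Monday + 0 = Monday.

Monday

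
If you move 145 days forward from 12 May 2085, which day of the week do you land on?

First find the weekday of May 12, 2085. Doomsday rule: the anchor day for the 2000s is Tuesday. For year 85: 85÷12 = 7 r 1, and 1÷4 = 0, so 7+1+0 = 8.
Tuesday + 8 ≡ Wednesday — that's 2085's doomsday.
In May the doomsday date is May 9.
May 12 is 3 days after May 9; 3 mod 7 = 3, so Wednesday + 3 = Saturday.
145 mod 7 = 5, so 145 days after a Saturday is Saturday + 5 = Thursday.

Thursday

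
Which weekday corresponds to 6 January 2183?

Doomsday rule: the anchor day for the 2100s is Sunday. For year 83: 83÷12 = 6 r 11, and 11÷4 = 2, so 6+11+2 = 19.
Sunday + 19 ≡ Friday — that's 2183's doomsday.
In January the doomsday date is Jan 3 (2183 is not a leap year).
Jan 6 is 3 days after Jan 3; 3 mod 7 = 3, so Friday + 3 = Monday.

Monday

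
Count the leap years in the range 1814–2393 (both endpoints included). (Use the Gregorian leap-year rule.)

141

Multiples of 4 in [1814,2393]: 145.
Of those, multiples of 100: 5 (not leap unless ÷400).
Multiples of 400: 1.
Leap years = 145 − 5 + 1 = 141.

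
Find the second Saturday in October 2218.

October 1, 2218 is a Thursday.
The first Saturday is therefore October 3 (2 days later).
The second Saturday is 3 + 1×7 = October 10.

October 10, 2218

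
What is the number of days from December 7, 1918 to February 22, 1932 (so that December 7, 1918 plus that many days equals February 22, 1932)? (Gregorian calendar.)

4825

Dec 7, 1918 → Dec 7, 1919: 365 days.
Dec 7, 1919 → Dec 7, 1920: 366 days (Feb 29, 1920 is in that span).
Dec 7, 1920 → Dec 7, 1921: 365 days.
Dec 7, 1921 → Dec 7, 1922: 365 days.
Dec 7, 1922 → Dec 7, 1923: 365 days.
Dec 7, 1923 → Dec 7, 1924: 366 days (Feb 29, 1924 is in that span).
Dec 7, 1924 → Dec 7, 1925: 365 days.
Dec 7, 1925 → Dec 7, 1926: 365 days.
Dec 7, 1926 → Dec 7, 1927: 365 days.
Dec 7, 1927 → Dec 7, 1928: 366 days (Feb 29, 1928 is in that span).
Dec 7, 1928 → Dec 7, 1929: 365 days.
Dec 7, 1929 → Dec 7, 1930: 365 days.
Dec 7, 1930 → Dec 7, 1931: 365 days.
Dec 7, 1931 → Jan 7, 1932: 31 days (December has 31).
Jan 7, 1932 → Feb 7, 1932: 31 days (January has 31).
Feb 7, 1932 → Feb 22, 1932: 15 days.
Total: 4825 days.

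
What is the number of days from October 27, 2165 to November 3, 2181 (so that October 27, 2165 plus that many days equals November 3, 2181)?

5851

Oct 27, 2165 → Oct 27, 2166: 365 days.
Oct 27, 2166 → Oct 27, 2167: 365 days.
Oct 27, 2167 → Oct 27, 2168: 366 days (Feb 29, 2168 is in that span).
Oct 27, 2168 → Oct 27, 2169: 365 days.
Oct 27, 2169 → Oct 27, 2170: 365 days.
Oct 27, 2170 → Oct 27, 2171: 365 days.
Oct 27, 2171 → Oct 27, 2172: 366 days (Feb 29, 2172 is in that span).
Oct 27, 2172 → Oct 27, 2173: 365 days.
Oct 27, 2173 → Oct 27, 2174: 365 days.
Oct 27, 2174 → Oct 27, 2175: 365 days.
Oct 27, 2175 → Oct 27, 2176: 366 days (Feb 29, 2176 is in that span).
Oct 27, 2176 → Oct 27, 2177: 365 days.
Oct 27, 2177 → Oct 27, 2178: 365 days.
Oct 27, 2178 → Oct 27, 2179: 365 days.
Oct 27, 2179 → Oct 27, 2180: 366 days (Feb 29, 2180 is in that span).
Oct 27, 2180 → Nov 27, 2180: 31 days (October has 31).
Nov 27, 2180 → Dec 27, 2180: 30 days (November has 30).
Dec 27, 2180 → Jan 27, 2181: 31 days (December has 31).
Jan 27, 2181 → Feb 27, 2181: 31 days (January has 31).
Feb 27, 2181 → Mar 27, 2181: 28 days (February has 28).
Mar 27, 2181 → Apr 27, 2181: 31 days (March has 31).
Apr 27, 2181 → May 27, 2181: 30 days (April has 30).
May 27, 2181 → Jun 27, 2181: 31 days (May has 31).
Jun 27, 2181 → Jul 27, 2181: 30 days (June has 30).
Jul 27, 2181 → Aug 27, 2181: 31 days (July has 31).
Aug 27, 2181 → Sep 27, 2181: 31 days (August has 31).
Sep 27, 2181 → Oct 27, 2181: 30 days (September has 30).
Oct 27, 2181 → Nov 3, 2181: 7 days.
Total: 5851 days.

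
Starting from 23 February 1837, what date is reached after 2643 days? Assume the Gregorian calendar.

May 20, 1844

+365 (one year) → Feb 23, 1838 (2278 left).
+365 (one year) → Feb 23, 1839 (1913 left).
+365 (one year) → Feb 23, 1840 (1548 left).
+366 (one year; includes Feb 29, 1840) → Feb 23, 1841 (1182 left).
+365 (one year) → Feb 23, 1842 (817 left).
+365 (one year) → Feb 23, 1843 (452 left).
+365 (one year) → Feb 23, 1844 (87 left).
Feb has 29 days: +7 → Mar 1, 1844 (80 left).
Mar has 31 days: +31 → Apr 1, 1844 (49 left).
Apr has 30 days: +30 → May 1, 1844 (19 left).
+19 → May 20, 1844.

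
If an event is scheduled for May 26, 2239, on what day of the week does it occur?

Sunday

Doomsday rule: the anchor day for the 2200s is Friday. For year 39: 39÷12 = 3 r 3, and 3÷4 = 0, so 3+3+0 = 6.
Friday + 6 ≡ Thursday — that's 2239's doomsday.
In May the doomsday date is May 9.
May 26 is 17 days after May 9; 17 mod 7 = 3, so Thursday + 3 = Sunday.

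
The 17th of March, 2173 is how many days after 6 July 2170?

Jul 6, 2170 → Jul 6, 2171: 365 days.
Jul 6, 2171 → Jul 6, 2172: 366 days (Feb 29, 2172 is in that span).
Jul 6, 2172 → Aug 6, 2172: 31 days (July has 31).
Aug 6, 2172 → Sep 6, 2172: 31 days (August has 31).
Sep 6, 2172 → Oct 6, 2172: 30 days (September has 30).
Oct 6, 2172 → Nov 6, 2172: 31 days (October has 31).
Nov 6, 2172 → Dec 6, 2172: 30 days (November has 30).
Dec 6, 2172 → Jan 6, 2173: 31 days (December has 31).
Jan 6, 2173 → Feb 6, 2173: 31 days (January has 31).
Feb 6, 2173 → Mar 6, 2173: 28 days (February has 28).
Mar 6, 2173 → Mar 17, 2173: 11 days.
Total: 985 days.

985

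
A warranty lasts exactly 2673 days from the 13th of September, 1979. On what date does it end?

+366 (one year; includes Feb 29, 1980) → Sep 13, 1980 (2307 left).
+365 (one year) → Sep 13, 1981 (1942 left).
+365 (one year) → Sep 13, 1982 (1577 left).
+365 (one year) → Sep 13, 1983 (1212 left).
+366 (one year; includes Feb 29, 1984) → Sep 13, 1984 (846 left).
+365 (one year) → Sep 13, 1985 (481 left).
+365 (one year) → Sep 13, 1986 (116 left).
Sep has 30 days: +18 → Oct 1, 1986 (98 left).
Oct has 31 days: +31 → Nov 1, 1986 (67 left).
Nov has 30 days: +30 → Dec 1, 1986 (37 left).
Dec has 31 days: +31 → Jan 1, 1987 (6 left).
+6 → Jan 7, 1987.

January 7, 1987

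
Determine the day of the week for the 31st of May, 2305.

Doomsday rule: the anchor day for the 2300s is Wednesday. For year 05: 5÷12 = 0 r 5, and 5÷4 = 1, so 0+5+1 = 6.
Wednesday + 6 ≡ Tuesday — that's 2305's doomsday.
In May the doomsday date is May 9.
May 31 is 22 days after May 9; 22 mod 7 = 1, so Tuesday + 1 = Wednesday.

Wednesday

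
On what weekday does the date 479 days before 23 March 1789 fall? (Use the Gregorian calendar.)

Mar 23, 1789 is a Monday.
479 mod 7 = 3, so 479 days before a Monday is Monday − 3 = Friday.

Friday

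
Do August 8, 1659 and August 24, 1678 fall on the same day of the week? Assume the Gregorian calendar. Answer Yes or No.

No

From Aug 8, 1659 to Aug 24, 1678 is 6956 days.
6956 mod 7 = 5, so they are different weekdays.
(Aug 8, 1659 is a Friday; Aug 24, 1678 is a Wednesday.)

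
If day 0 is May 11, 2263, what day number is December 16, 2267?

May 11, 2263 → May 11, 2264: 366 days (Feb 29, 2264 is in that span).
May 11, 2264 → May 11, 2265: 365 days.
May 11, 2265 → May 11, 2266: 365 days.
May 11, 2266 → May 11, 2267: 365 days.
May 11, 2267 → Jun 11, 2267: 31 days (May has 31).
Jun 11, 2267 → Jul 11, 2267: 30 days (June has 30).
Jul 11, 2267 → Aug 11, 2267: 31 days (July has 31).
Aug 11, 2267 → Sep 11, 2267: 31 days (August has 31).
Sep 11, 2267 → Oct 11, 2267: 30 days (September has 30).
Oct 11, 2267 → Nov 11, 2267: 31 days (October has 31).
Nov 11, 2267 → Dec 11, 2267: 30 days (November has 30).
Dec 11, 2267 → Dec 16, 2267: 5 days.
Total: 1680 days.

1680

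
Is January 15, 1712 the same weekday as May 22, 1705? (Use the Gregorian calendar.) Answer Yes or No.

Yes

From May 22, 1705 to Jan 15, 1712 is 2429 days.
2429 mod 7 = 0, so they are the same weekday.
(May 22, 1705 is a Friday; Jan 15, 1712 is a Friday.)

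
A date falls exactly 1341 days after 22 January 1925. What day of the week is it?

Jan 22, 1925 is a Thursday.
1341 mod 7 = 4, so 1341 days after a Thursday is Thursday + 4 = Monday.

Monday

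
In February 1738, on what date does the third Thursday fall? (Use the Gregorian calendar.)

February 1, 1738 is a Saturday.
The first Thursday is therefore February 6 (5 days later).
The third Thursday is 6 + 2×7 = February 20.

February 20, 1738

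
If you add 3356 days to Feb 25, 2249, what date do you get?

+365 (one year) → Feb 25, 2250 (2991 left).
+365 (one year) → Feb 25, 2251 (2626 left).
+365 (one year) → Feb 25, 2252 (2261 left).
+366 (one year; includes Feb 29, 2252) → Feb 25, 2253 (1895 left).
+365 (one year) → Feb 25, 2254 (1530 left).
+365 (one year) → Feb 25, 2255 (1165 left).
+365 (one year) → Feb 25, 2256 (800 left).
+366 (one year; includes Feb 29, 2256) → Feb 25, 2257 (434 left).
+365 (one year) → Feb 25, 2258 (69 left).
Feb has 28 days: +4 → Mar 1, 2258 (65 left).
Mar has 31 days: +31 → Apr 1, 2258 (34 left).
Apr has 30 days: +30 → May 1, 2258 (4 left).
+4 → May 5, 2258.

May 5, 2258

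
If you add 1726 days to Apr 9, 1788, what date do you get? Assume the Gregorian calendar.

December 30, 1792

+365 (one year) → Apr 9, 1789 (1361 left).
+365 (one year) → Apr 9, 1790 (996 left).
+365 (one year) → Apr 9, 1791 (631 left).
+366 (one year; includes Feb 29, 1792) → Apr 9, 1792 (265 left).
Apr has 30 days: +22 → May 1, 1792 (243 left).
May has 31 days: +31 → Jun 1, 1792 (212 left).
Jun has 30 days: +30 → Jul 1, 1792 (182 left).
Jul has 31 days: +31 → Aug 1, 1792 (151 left).
Aug has 31 days: +31 → Sep 1, 1792 (120 left).
Sep has 30 days: +30 → Oct 1, 1792 (90 left).
Oct has 31 days: +31 → Nov 1, 1792 (59 left).
Nov has 30 days: +30 → Dec 1, 1792 (29 left).
+29 → Dec 30, 1792.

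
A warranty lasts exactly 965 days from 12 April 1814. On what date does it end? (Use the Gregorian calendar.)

+365 (one year) → Apr 12, 1815 (600 left).
+366 (one year; includes Feb 29, 1816) → Apr 12, 1816 (234 left).
Apr has 30 days: +19 → May 1, 1816 (215 left).
May has 31 days: +31 → Jun 1, 1816 (184 left).
Jun has 30 days: +30 → Jul 1, 1816 (154 left).
Jul has 31 days: +31 → Aug 1, 1816 (123 left).
Aug has 31 days: +31 → Sep 1, 1816 (92 left).
Sep has 30 days: +30 → Oct 1, 1816 (62 left).
Oct has 31 days: +31 → Nov 1, 1816 (31 left).
Nov has 30 days: +30 → Dec 1, 1816 (1 left).
+1 → Dec 2, 1816.

December 2, 1816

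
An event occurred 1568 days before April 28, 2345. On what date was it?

−365 (one year) → Apr 28, 2344 (1203 left).
−366 (one year; includes Feb 29, 2344) → Apr 28, 2343 (837 left).
−365 (one year) → Apr 28, 2342 (472 left).
−365 (one year) → Apr 28, 2341 (107 left).
−28 → Mar 31, 2341 (end of Mar, 31 days; 79 left).
−31 → Feb 28, 2341 (end of Feb, 28 days; 48 left).
−28 → Jan 31, 2341 (end of Jan, 31 days; 20 left).
−20 → Jan 11, 2341.

January 11, 2341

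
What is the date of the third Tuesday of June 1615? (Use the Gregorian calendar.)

June 16, 1615

June 1, 1615 is a Monday.
The first Tuesday is therefore June 2 (1 days later).
The third Tuesday is 2 + 2×7 = June 16.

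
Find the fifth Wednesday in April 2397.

April 1, 2397 is a Tuesday.
The first Wednesday is therefore April 2 (1 days later).
The fifth Wednesday is 2 + 4×7 = April 30.

April 30, 2397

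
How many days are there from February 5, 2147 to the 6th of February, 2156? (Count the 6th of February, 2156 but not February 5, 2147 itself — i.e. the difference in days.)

3288

Feb 5, 2147 → Feb 5, 2148: 365 days.
Feb 5, 2148 → Feb 5, 2149: 366 days (Feb 29, 2148 is in that span).
Feb 5, 2149 → Feb 5, 2150: 365 days.
Feb 5, 2150 → Feb 5, 2151: 365 days.
Feb 5, 2151 → Feb 5, 2152: 365 days.
Feb 5, 2152 → Feb 5, 2153: 366 days (Feb 29, 2152 is in that span).
Feb 5, 2153 → Feb 5, 2154: 365 days.
Feb 5, 2154 → Feb 5, 2155: 365 days.
Feb 5, 2155 → Mar 5, 2155: 28 days (February has 28).
Mar 5, 2155 → Apr 5, 2155: 31 days (March has 31).
Apr 5, 2155 → May 5, 2155: 30 days (April has 30).
May 5, 2155 → Jun 5, 2155: 31 days (May has 31).
Jun 5, 2155 → Jul 5, 2155: 30 days (June has 30).
Jul 5, 2155 → Aug 5, 2155: 31 days (July has 31).
Aug 5, 2155 → Sep 5, 2155: 31 days (August has 31).
Sep 5, 2155 → Oct 5, 2155: 30 days (September has 30).
Oct 5, 2155 → Nov 5, 2155: 31 days (October has 31).
Nov 5, 2155 → Dec 5, 2155: 30 days (November has 30).
Dec 5, 2155 → Jan 5, 2156: 31 days (December has 31).
Jan 5, 2156 → Feb 5, 2156: 31 days (January has 31).
Feb 5, 2156 → Feb 6, 2156: 1 days.
Total: 3288 days.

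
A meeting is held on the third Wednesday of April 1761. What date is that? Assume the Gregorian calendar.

April 1, 1761 is a Wednesday.
The first Wednesday is therefore April 1 (same day).
The third Wednesday is 1 + 2×7 = April 15.

April 15, 1761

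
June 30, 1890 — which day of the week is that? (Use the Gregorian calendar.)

Doomsday rule: the anchor day for the 1800s is Friday. For year 90: 90÷12 = 7 r 6, and 6÷4 = 1, so 7+6+1 = 14.
Friday + 14 ≡ Friday — that's 1890's doomsday.
In June the doomsday date is Jun 6.
Jun 30 is 24 days after Jun 6; 24 mod 7 = 3, so Friday + 3 = Monday.

Monday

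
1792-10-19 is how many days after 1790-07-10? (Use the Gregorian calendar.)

832

Jul 10, 1790 → Jul 10, 1791: 365 days.
Jul 10, 1791 → Jul 10, 1792: 366 days (Feb 29, 1792 is in that span).
Jul 10, 1792 → Aug 10, 1792: 31 days (July has 31).
Aug 10, 1792 → Sep 10, 1792: 31 days (August has 31).
Sep 10, 1792 → Oct 10, 1792: 30 days (September has 30).
Oct 10, 1792 → Oct 19, 1792: 9 days.
Total: 832 days.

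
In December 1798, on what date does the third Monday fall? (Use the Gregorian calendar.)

December 1, 1798 is a Saturday.
The first Monday is therefore December 3 (2 days later).
The third Monday is 3 + 2×7 = December 17.

December 17, 1798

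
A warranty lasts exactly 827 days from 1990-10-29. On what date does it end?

February 2, 1993

+365 (one year) → Oct 29, 1991 (462 left).
+366 (one year; includes Feb 29, 1992) → Oct 29, 1992 (96 left).
Oct has 31 days: +3 → Nov 1, 1992 (93 left).
Nov has 30 days: +30 → Dec 1, 1992 (63 left).
Dec has 31 days: +31 → Jan 1, 1993 (32 left).
Jan has 31 days: +31 → Feb 1, 1993 (1 left).
+1 → Feb 2, 1993.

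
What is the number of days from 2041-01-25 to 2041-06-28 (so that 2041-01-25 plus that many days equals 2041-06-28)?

154

Jan 25, 2041 → Feb 25, 2041: 31 days (January has 31).
Feb 25, 2041 → Mar 25, 2041: 28 days (February has 28).
Mar 25, 2041 → Apr 25, 2041: 31 days (March has 31).
Apr 25, 2041 → May 25, 2041: 30 days (April has 30).
May 25, 2041 → Jun 25, 2041: 31 days (May has 31).
Jun 25, 2041 → Jun 28, 2041: 3 days.
Total: 154 days.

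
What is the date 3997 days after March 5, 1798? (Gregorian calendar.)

February 13, 1809

+365 (one year) → Mar 5, 1799 (3632 left).
+365 (one year) → Mar 5, 1800 (3267 left).
+365 (one year) → Mar 5, 1801 (2902 left).
+365 (one year) → Mar 5, 1802 (2537 left).
+365 (one year) → Mar 5, 1803 (2172 left).
+366 (one year; includes Feb 29, 1804) → Mar 5, 1804 (1806 left).
+365 (one year) → Mar 5, 1805 (1441 left).
+365 (one year) → Mar 5, 1806 (1076 left).
+365 (one year) → Mar 5, 1807 (711 left).
+366 (one year; includes Feb 29, 1808) → Mar 5, 1808 (345 left).
Mar has 31 days: +27 → Apr 1, 1808 (318 left).
Apr has 30 days: +30 → May 1, 1808 (288 left).
May has 31 days: +31 → Jun 1, 1808 (257 left).
Jun has 30 days: +30 → Jul 1, 1808 (227 left).
Jul has 31 days: +31 → Aug 1, 1808 (196 left).
Aug has 31 days: +31 → Sep 1, 1808 (165 left).
Sep has 30 days: +30 → Oct 1, 1808 (135 left).
Oct has 31 days: +31 → Nov 1, 1808 (104 left).
Nov has 30 days: +30 → Dec 1, 1808 (74 left).
Dec has 31 days: +31 → Jan 1, 1809 (43 left).
Jan has 31 days: +31 → Feb 1, 1809 (12 left).
+12 → Feb 13, 1809.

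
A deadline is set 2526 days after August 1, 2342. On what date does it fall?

+365 (one year) → Aug 1, 2343 (2161 left).
+366 (one year; includes Feb 29, 2344) → Aug 1, 2344 (1795 left).
+365 (one year) → Aug 1, 2345 (1430 left).
+365 (one year) → Aug 1, 2346 (1065 left).
+365 (one year) → Aug 1, 2347 (700 left).
+366 (one year; includes Feb 29, 2348) → Aug 1, 2348 (334 left).
Aug has 31 days: +31 → Sep 1, 2348 (303 left).
Sep has 30 days: +30 → Oct 1, 2348 (273 left).
Oct has 31 days: +31 → Nov 1, 2348 (242 left).
Nov has 30 days: +30 → Dec 1, 2348 (212 left).
Dec has 31 days: +31 → Jan 1, 2349 (181 left).
Jan has 31 days: +31 → Feb 1, 2349 (150 left).
Feb has 28 days: +28 → Mar 1, 2349 (122 left).
Mar has 31 days: +31 → Apr 1, 2349 (91 left).
Apr has 30 days: +30 → May 1, 2349 (61 left).
May has 31 days: +31 → Jun 1, 2349 (30 left).
Jun has 30 days: +30 → Jul 1, 2349 (0 left).

July 1, 2349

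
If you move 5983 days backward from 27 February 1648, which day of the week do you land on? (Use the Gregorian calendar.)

First find the weekday of Feb 27, 1648. Doomsday rule: the anchor day for the 1600s is Tuesday. For year 48: 48÷12 = 4 r 0, and 0÷4 = 0, so 4+0+0 = 4.
Tuesday + 4 ≡ Saturday — that's 1648's doomsday.
In February the doomsday date is Feb 29 (1648 is a leap year (divisible by 4)).
Feb 27 is 2 days before Feb 29; 2 mod 7 = 2, so Saturday − 2 = Thursday.
5983 mod 7 = 5, so 5983 days before a Thursday is Thursday − 5 = Saturday.

Saturday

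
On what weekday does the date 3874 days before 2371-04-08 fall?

Apr 8, 2371 is a Thursday.
3874 mod 7 = 3, so 3874 days before a Thursday is Thursday − 3 = Monday.

Monday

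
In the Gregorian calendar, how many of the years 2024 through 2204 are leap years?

Multiples of 4 in [2024,2204]: 46.
Of those, multiples of 100: 2 (not leap unless ÷400).
Multiples of 400: 0.
Leap years = 46 − 2 + 0 = 44.

44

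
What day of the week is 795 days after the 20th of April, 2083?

Saturday

First find the weekday of Apr 20, 2083. Doomsday rule: the anchor day for the 2000s is Tuesday. For year 83: 83÷12 = 6 r 11, and 11÷4 = 2, so 6+11+2 = 19.
Tuesday + 19 ≡ Sunday — that's 2083's doomsday.
In April the doomsday date is Apr 4.
Apr 20 is 16 days after Apr 4; 16 mod 7 = 2, so Sunday + 2 = Tuesday.
795 mod 7 = 4, so 795 days after a Tuesday is Tuesday + 4 = Saturday.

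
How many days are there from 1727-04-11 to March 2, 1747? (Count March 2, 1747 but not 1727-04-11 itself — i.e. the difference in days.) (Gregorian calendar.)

7265

Apr 11, 1727 → Apr 11, 1728: 366 days (Feb 29, 1728 is in that span).
Apr 11, 1728 → Apr 11, 1729: 365 days.
Apr 11, 1729 → Apr 11, 1730: 365 days.
Apr 11, 1730 → Apr 11, 1731: 365 days.
Apr 11, 1731 → Apr 11, 1732: 366 days (Feb 29, 1732 is in that span).
Apr 11, 1732 → Apr 11, 1733: 365 days.
Apr 11, 1733 → Apr 11, 1734: 365 days.
Apr 11, 1734 → Apr 11, 1735: 365 days.
Apr 11, 1735 → Apr 11, 1736: 366 days (Feb 29, 1736 is in that span).
Apr 11, 1736 → Apr 11, 1737: 365 days.
Apr 11, 1737 → Apr 11, 1738: 365 days.
Apr 11, 1738 → Apr 11, 1739: 365 days.
Apr 11, 1739 → Apr 11, 1740: 366 days (Feb 29, 1740 is in that span).
Apr 11, 1740 → Apr 11, 1741: 365 days.
Apr 11, 1741 → Apr 11, 1742: 365 days.
Apr 11, 1742 → Apr 11, 1743: 365 days.
Apr 11, 1743 → Apr 11, 1744: 366 days (Feb 29, 1744 is in that span).
Apr 11, 1744 → Apr 11, 1745: 365 days.
Apr 11, 1745 → Apr 11, 1746: 365 days.
Apr 11, 1746 → May 11, 1746: 30 days (April has 30).
May 11, 1746 → Jun 11, 1746: 31 days (May has 31).
Jun 11, 1746 → Jul 11, 1746: 30 days (June has 30).
Jul 11, 1746 → Aug 11, 1746: 31 days (July has 31).
Aug 11, 1746 → Sep 11, 1746: 31 days (August has 31).
Sep 11, 1746 → Oct 11, 1746: 30 days (September has 30).
Oct 11, 1746 → Nov 11, 1746: 31 days (October has 31).
Nov 11, 1746 → Dec 11, 1746: 30 days (November has 30).
Dec 11, 1746 → Jan 11, 1747: 31 days (December has 31).
Jan 11, 1747 → Feb 11, 1747: 31 days (January has 31).
Feb 11, 1747 → Mar 2, 1747: 19 days.
Total: 7265 days.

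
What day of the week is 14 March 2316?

Tuesday

Doomsday rule: the anchor day for the 2300s is Wednesday. For year 16: 16÷12 = 1 r 4, and 4÷4 = 1, so 1+4+1 = 6.
Wednesday + 6 ≡ Tuesday — that's 2316's doomsday.
In March the doomsday date is Mar 14.
Mar 14 is the doomsday itself: Tuesday.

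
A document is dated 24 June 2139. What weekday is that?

Wednesday

Doomsday rule: the anchor day for the 2100s is Sunday. For year 39: 39÷12 = 3 r 3, and 3÷4 = 0, so 3+3+0 = 6.
Sunday + 6 ≡ Saturday — that's 2139's doomsday.
In June the doomsday date is Jun 6.
Jun 24 is 18 days after Jun 6; 18 mod 7 = 4, so Saturday + 4 = Wednesday.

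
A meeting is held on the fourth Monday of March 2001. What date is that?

March 26, 2001

March 1, 2001 is a Thursday.
The first Monday is therefore March 5 (4 days later).
The fourth Monday is 5 + 3×7 = March 26.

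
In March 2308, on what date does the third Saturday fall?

March 1, 2308 is a Sunday.
The first Saturday is therefore March 7 (6 days later).
The third Saturday is 7 + 2×7 = March 21.

March 21, 2308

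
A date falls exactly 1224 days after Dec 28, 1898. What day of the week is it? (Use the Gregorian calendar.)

First find the weekday of Dec 28, 1898. Doomsday rule: the anchor day for the 1800s is Friday. For year 98: 98÷12 = 8 r 2, and 2÷4 = 0, so 8+2+0 = 10.
Friday + 10 ≡ Monday — that's 1898's doomsday.
In December the doomsday date is Dec 12.
Dec 28 is 16 days after Dec 12; 16 mod 7 = 2, so Monday + 2 = Wednesday.
1224 mod 7 = 6, so 1224 days after a Wednesday is Wednesday + 6 = Tuesday.

Tuesday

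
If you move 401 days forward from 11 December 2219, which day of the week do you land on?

Monday

Dec 11, 2219 is a Saturday.
401 mod 7 = 2, so 401 days after a Saturday is Saturday + 2 = Monday.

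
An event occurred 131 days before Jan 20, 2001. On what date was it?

September 11, 2000

−20 → Dec 31, 2000 (end of Dec, 31 days; 111 left).
−31 → Nov 30, 2000 (end of Nov, 30 days; 80 left).
−30 → Oct 31, 2000 (end of Oct, 31 days; 50 left).
−31 → Sep 30, 2000 (end of Sep, 30 days; 19 left).
−19 → Sep 11, 2000.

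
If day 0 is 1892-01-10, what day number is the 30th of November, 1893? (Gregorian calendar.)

Jan 10, 1892 → Jan 10, 1893: 366 days (Feb 29, 1892 is in that span).
Jan 10, 1893 → Feb 10, 1893: 31 days (January has 31).
Feb 10, 1893 → Mar 10, 1893: 28 days (February has 28).
Mar 10, 1893 → Apr 10, 1893: 31 days (March has 31).
Apr 10, 1893 → May 10, 1893: 30 days (April has 30).
May 10, 1893 → Jun 10, 1893: 31 days (May has 31).
Jun 10, 1893 → Jul 10, 1893: 30 days (June has 30).
Jul 10, 1893 → Aug 10, 1893: 31 days (July has 31).
Aug 10, 1893 → Sep 10, 1893: 31 days (August has 31).
Sep 10, 1893 → Oct 10, 1893: 30 days (September has 30).
Oct 10, 1893 → Nov 10, 1893: 31 days (October has 31).
Nov 10, 1893 → Nov 30, 1893: 20 days.
Total: 690 days.

690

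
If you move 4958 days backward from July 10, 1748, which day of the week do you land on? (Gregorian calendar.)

Jul 10, 1748 is a Wednesday.
4958 mod 7 = 2, so 4958 days before a Wednesday is Wednesday − 2 = Monday.

Monday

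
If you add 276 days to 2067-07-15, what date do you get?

April 16, 2068

Jul has 31 days: +17 → Aug 1, 2067 (259 left).
Aug has 31 days: +31 → Sep 1, 2067 (228 left).
Sep has 30 days: +30 → Oct 1, 2067 (198 left).
Oct has 31 days: +31 → Nov 1, 2067 (167 left).
Nov has 30 days: +30 → Dec 1, 2067 (137 left).
Dec has 31 days: +31 → Jan 1, 2068 (106 left).
Jan has 31 days: +31 → Feb 1, 2068 (75 left).
Feb has 29 days: +29 → Mar 1, 2068 (46 left).
Mar has 31 days: +31 → Apr 1, 2068 (15 left).
+15 → Apr 16, 2068.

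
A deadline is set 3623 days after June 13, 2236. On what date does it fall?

+365 (one year) → Jun 13, 2237 (3258 left).
+365 (one year) → Jun 13, 2238 (2893 left).
+365 (one year) → Jun 13, 2239 (2528 left).
+366 (one year; includes Feb 29, 2240) → Jun 13, 2240 (2162 left).
+365 (one year) → Jun 13, 2241 (1797 left).
+365 (one year) → Jun 13, 2242 (1432 left).
+365 (one year) → Jun 13, 2243 (1067 left).
+366 (one year; includes Feb 29, 2244) → Jun 13, 2244 (701 left).
+365 (one year) → Jun 13, 2245 (336 left).
Jun has 30 days: +18 → Jul 1, 2245 (318 left).
Jul has 31 days: +31 → Aug 1, 2245 (287 left).
Aug has 31 days: +31 → Sep 1, 2245 (256 left).
Sep has 30 days: +30 → Oct 1, 2245 (226 left).
Oct has 31 days: +31 → Nov 1, 2245 (195 left).
Nov has 30 days: +30 → Dec 1, 2245 (165 left).
Dec has 31 days: +31 → Jan 1, 2246 (134 left).
Jan has 31 days: +31 → Feb 1, 2246 (103 left).
Feb has 28 days: +28 → Mar 1, 2246 (75 left).
Mar has 31 days: +31 → Apr 1, 2246 (44 left).
Apr has 30 days: +30 → May 1, 2246 (14 left).
+14 → May 15, 2246.

May 15, 2246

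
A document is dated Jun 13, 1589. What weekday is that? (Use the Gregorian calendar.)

Tuesday

Doomsday rule: the anchor day for the 1500s is Wednesday. For year 89: 89÷12 = 7 r 5, and 5÷4 = 1, so 7+5+1 = 13.
Wednesday + 13 ≡ Tuesday — that's 1589's doomsday.
In June the doomsday date is Jun 6.
Jun 13 is 7 days after Jun 6; 7 mod 7 = 0, so Tuesday + 0 = Tuesday.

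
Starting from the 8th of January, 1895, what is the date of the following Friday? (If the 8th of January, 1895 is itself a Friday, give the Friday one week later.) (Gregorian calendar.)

January 11, 1895

Jan 8, 1895 is a Tuesday.
From Tuesday to the next Friday is 3 days.
Jan 8, 1895 + 3 = Jan 11, 1895.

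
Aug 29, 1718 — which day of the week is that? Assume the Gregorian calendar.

Doomsday rule: the anchor day for the 1700s is Sunday. For year 18: 18÷12 = 1 r 6, and 6÷4 = 1, so 1+6+1 = 8.
Sunday + 8 ≡ Monday — that's 1718's doomsday.
In August the doomsday date is Aug 8.
Aug 29 is 21 days after Aug 8; 21 mod 7 = 0, so Monday + 0 = Monday.

Monday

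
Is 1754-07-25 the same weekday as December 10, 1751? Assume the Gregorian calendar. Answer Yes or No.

From Dec 10, 1751 to Jul 25, 1754 is 958 days.
958 mod 7 = 6, so they are different weekdays.
(Dec 10, 1751 is a Friday; Jul 25, 1754 is a Thursday.)

No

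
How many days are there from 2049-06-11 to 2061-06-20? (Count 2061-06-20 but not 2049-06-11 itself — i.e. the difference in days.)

4392

Jun 11, 2049 → Jun 11, 2050: 365 days.
Jun 11, 2050 → Jun 11, 2051: 365 days.
Jun 11, 2051 → Jun 11, 2052: 366 days (Feb 29, 2052 is in that span).
Jun 11, 2052 → Jun 11, 2053: 365 days.
Jun 11, 2053 → Jun 11, 2054: 365 days.
Jun 11, 2054 → Jun 11, 2055: 365 days.
Jun 11, 2055 → Jun 11, 2056: 366 days (Feb 29, 2056 is in that span).
Jun 11, 2056 → Jun 11, 2057: 365 days.
Jun 11, 2057 → Jun 11, 2058: 365 days.
Jun 11, 2058 → Jun 11, 2059: 365 days.
Jun 11, 2059 → Jun 11, 2060: 366 days (Feb 29, 2060 is in that span).
Jun 11, 2060 → Jul 11, 2060: 30 days (June has 30).
Jul 11, 2060 → Aug 11, 2060: 31 days (July has 31).
Aug 11, 2060 → Sep 11, 2060: 31 days (August has 31).
Sep 11, 2060 → Oct 11, 2060: 30 days (September has 30).
Oct 11, 2060 → Nov 11, 2060: 31 days (October has 31).
Nov 11, 2060 → Dec 11, 2060: 30 days (November has 30).
Dec 11, 2060 → Jan 11, 2061: 31 days (December has 31).
Jan 11, 2061 → Feb 11, 2061: 31 days (January has 31).
Feb 11, 2061 → Mar 11, 2061: 28 days (February has 28).
Mar 11, 2061 → Apr 11, 2061: 31 days (March has 31).
Apr 11, 2061 → May 11, 2061: 30 days (April has 30).
May 11, 2061 → Jun 11, 2061: 31 days (May has 31).
Jun 11, 2061 → Jun 20, 2061: 9 days.
Total: 4392 days.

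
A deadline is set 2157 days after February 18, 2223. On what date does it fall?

+365 (one year) → Feb 18, 2224 (1792 left).
+366 (one year; includes Feb 29, 2224) → Feb 18, 2225 (1426 left).
+365 (one year) → Feb 18, 2226 (1061 left).
+365 (one year) → Feb 18, 2227 (696 left).
+365 (one year) → Feb 18, 2228 (331 left).
Feb has 29 days: +12 → Mar 1, 2228 (319 left).
Mar has 31 days: +31 → Apr 1, 2228 (288 left).
Apr has 30 days: +30 → May 1, 2228 (258 left).
May has 31 days: +31 → Jun 1, 2228 (227 left).
Jun has 30 days: +30 → Jul 1, 2228 (197 left).
Jul has 31 days: +31 → Aug 1, 2228 (166 left).
Aug has 31 days: +31 → Sep 1, 2228 (135 left).
Sep has 30 days: +30 → Oct 1, 2228 (105 left).
Oct has 31 days: +31 → Nov 1, 2228 (74 left).
Nov has 30 days: +30 → Dec 1, 2228 (44 left).
Dec has 31 days: +31 → Jan 1, 2229 (13 left).
+13 → Jan 14, 2229.

January 14, 2229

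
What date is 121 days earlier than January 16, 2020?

September 17, 2019

−16 → Dec 31, 2019 (end of Dec, 31 days; 105 left).
−31 → Nov 30, 2019 (end of Nov, 30 days; 74 left).
−30 → Oct 31, 2019 (end of Oct, 31 days; 44 left).
−31 → Sep 30, 2019 (end of Sep, 30 days; 13 left).
−13 → Sep 17, 2019.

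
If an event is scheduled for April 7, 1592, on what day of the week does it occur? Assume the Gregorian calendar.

Tuesday

Doomsday rule: the anchor day for the 1500s is Wednesday. For year 92: 92÷12 = 7 r 8, and 8÷4 = 2, so 7+8+2 = 17.
Wednesday + 17 ≡ Saturday — that's 1592's doomsday.
In April the doomsday date is Apr 4.
Apr 7 is 3 days after Apr 4; 3 mod 7 = 3, so Saturday + 3 = Tuesday.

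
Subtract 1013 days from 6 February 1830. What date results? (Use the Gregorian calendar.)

April 30, 1827

−365 (one year) → Feb 6, 1829 (648 left).
−366 (one year; includes Feb 29, 1828) → Feb 6, 1828 (282 left).
−6 → Jan 31, 1828 (end of Jan, 31 days; 276 left).
−31 → Dec 31, 1827 (end of Dec, 31 days; 245 left).
−31 → Nov 30, 1827 (end of Nov, 30 days; 214 left).
−30 → Oct 31, 1827 (end of Oct, 31 days; 184 left).
−31 → Sep 30, 1827 (end of Sep, 30 days; 153 left).
−30 → Aug 31, 1827 (end of Aug, 31 days; 123 left).
−31 → Jul 31, 1827 (end of Jul, 31 days; 92 left).
−31 → Jun 30, 1827 (end of Jun, 30 days; 61 left).
−30 → May 31, 1827 (end of May, 31 days; 31 left).
−31 → Apr 30, 1827 (end of Apr, 30 days; 0 left).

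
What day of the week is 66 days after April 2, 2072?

Tuesday

First find the weekday of Apr 2, 2072. Doomsday rule: the anchor day for the 2000s is Tuesday. For year 72: 72÷12 = 6 r 0, and 0÷4 = 0, so 6+0+0 = 6.
Tuesday + 6 ≡ Monday — that's 2072's doomsday.
In April the doomsday date is Apr 4.
Apr 2 is 2 days before Apr 4; 2 mod 7 = 2, so Monday − 2 = Saturday.
66 mod 7 = 3, so 66 days after a Saturday is Saturday + 3 = Tuesday.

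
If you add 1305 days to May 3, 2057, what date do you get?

November 28, 2060

+365 (one year) → May 3, 2058 (940 left).
+365 (one year) → May 3, 2059 (575 left).
+366 (one year; includes Feb 29, 2060) → May 3, 2060 (209 left).
May has 31 days: +29 → Jun 1, 2060 (180 left).
Jun has 30 days: +30 → Jul 1, 2060 (150 left).
Jul has 31 days: +31 → Aug 1, 2060 (119 left).
Aug has 31 days: +31 → Sep 1, 2060 (88 left).
Sep has 30 days: +30 → Oct 1, 2060 (58 left).
Oct has 31 days: +31 → Nov 1, 2060 (27 left).
+27 → Nov 28, 2060.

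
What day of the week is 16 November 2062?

January 1, 2062 is a Sunday.
Jan 1, 2062 → Feb 1, 2062: 31 days (January has 31).
Feb 1, 2062 → Mar 1, 2062: 28 days (February has 28).
Mar 1, 2062 → Apr 1, 2062: 31 days (March has 31).
Apr 1, 2062 → May 1, 2062: 30 days (April has 30).
May 1, 2062 → Jun 1, 2062: 31 days (May has 31).
Jun 1, 2062 → Jul 1, 2062: 30 days (June has 30).
Jul 1, 2062 → Aug 1, 2062: 31 days (July has 31).
Aug 1, 2062 → Sep 1, 2062: 31 days (August has 31).
Sep 1, 2062 → Oct 1, 2062: 30 days (September has 30).
Oct 1, 2062 → Nov 1, 2062: 31 days (October has 31).
Nov 1, 2062 → Nov 16, 2062: 15 days.
Total: 319 days.
319 mod 7 = 4, so Sunday + 4 = Thursday.

Thursday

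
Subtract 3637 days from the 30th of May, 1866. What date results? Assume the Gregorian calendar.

June 14, 1856

−365 (one year) → May 30, 1865 (3272 left).
−365 (one year) → May 30, 1864 (2907 left).
−366 (one year; includes Feb 29, 1864) → May 30, 1863 (2541 left).
−365 (one year) → May 30, 1862 (2176 left).
−365 (one year) → May 30, 1861 (1811 left).
−365 (one year) → May 30, 1860 (1446 left).
−366 (one year; includes Feb 29, 1860) → May 30, 1859 (1080 left).
−365 (one year) → May 30, 1858 (715 left).
−365 (one year) → May 30, 1857 (350 left).
−30 → Apr 30, 1857 (end of Apr, 30 days; 320 left).
−30 → Mar 31, 1857 (end of Mar, 31 days; 290 left).
−31 → Feb 28, 1857 (end of Feb, 28 days; 259 left).
−28 → Jan 31, 1857 (end of Jan, 31 days; 231 left).
−31 → Dec 31, 1856 (end of Dec, 31 days; 200 left).
−31 → Nov 30, 1856 (end of Nov, 30 days; 169 left).
−30 → Oct 31, 1856 (end of Oct, 31 days; 139 left).
−31 → Sep 30, 1856 (end of Sep, 30 days; 108 left).
−30 → Aug 31, 1856 (end of Aug, 31 days; 78 left).
−31 → Jul 31, 1856 (end of Jul, 31 days; 47 left).
−31 → Jun 30, 1856 (end of Jun, 30 days; 16 left).
−16 → Jun 14, 1856.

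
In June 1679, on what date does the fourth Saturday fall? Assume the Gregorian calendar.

June 1, 1679 is a Thursday.
The first Saturday is therefore June 3 (2 days later).
The fourth Saturday is 3 + 3×7 = June 24.

June 24, 1679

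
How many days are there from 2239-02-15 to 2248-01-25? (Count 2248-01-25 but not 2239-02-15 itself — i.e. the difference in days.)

Feb 15, 2239 → Feb 15, 2240: 365 days.
Feb 15, 2240 → Feb 15, 2241: 366 days (Feb 29, 2240 is in that span).
Feb 15, 2241 → Feb 15, 2242: 365 days.
Feb 15, 2242 → Feb 15, 2243: 365 days.
Feb 15, 2243 → Feb 15, 2244: 365 days.
Feb 15, 2244 → Feb 15, 2245: 366 days (Feb 29, 2244 is in that span).
Feb 15, 2245 → Feb 15, 2246: 365 days.
Feb 15, 2246 → Feb 15, 2247: 365 days.
Feb 15, 2247 → Mar 15, 2247: 28 days (February has 28).
Mar 15, 2247 → Apr 15, 2247: 31 days (March has 31).
Apr 15, 2247 → May 15, 2247: 30 days (April has 30).
May 15, 2247 → Jun 15, 2247: 31 days (May has 31).
Jun 15, 2247 → Jul 15, 2247: 30 days (June has 30).
Jul 15, 2247 → Aug 15, 2247: 31 days (July has 31).
Aug 15, 2247 → Sep 15, 2247: 31 days (August has 31).
Sep 15, 2247 → Oct 15, 2247: 30 days (September has 30).
Oct 15, 2247 → Nov 15, 2247: 31 days (October has 31).
Nov 15, 2247 → Dec 15, 2247: 30 days (November has 30).
Dec 15, 2247 → Jan 15, 2248: 31 days (December has 31).
Jan 15, 2248 → Jan 25, 2248: 10 days.
Total: 3266 days.

3266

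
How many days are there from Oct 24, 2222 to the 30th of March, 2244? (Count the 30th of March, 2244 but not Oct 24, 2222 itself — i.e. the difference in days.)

Oct 24, 2222 → Oct 24, 2223: 365 days.
Oct 24, 2223 → Oct 24, 2224: 366 days (Feb 29, 2224 is in that span).
Oct 24, 2224 → Oct 24, 2225: 365 days.
Oct 24, 2225 → Oct 24, 2226: 365 days.
Oct 24, 2226 → Oct 24, 2227: 365 days.
Oct 24, 2227 → Oct 24, 2228: 366 days (Feb 29, 2228 is in that span).
Oct 24, 2228 → Oct 24, 2229: 365 days.
Oct 24, 2229 → Oct 24, 2230: 365 days.
Oct 24, 2230 → Oct 24, 2231: 365 days.
Oct 24, 2231 → Oct 24, 2232: 366 days (Feb 29, 2232 is in that span).
Oct 24, 2232 → Oct 24, 2233: 365 days.
Oct 24, 2233 → Oct 24, 2234: 365 days.
Oct 24, 2234 → Oct 24, 2235: 365 days.
Oct 24, 2235 → Oct 24, 2236: 366 days (Feb 29, 2236 is in that span).
Oct 24, 2236 → Oct 24, 2237: 365 days.
Oct 24, 2237 → Oct 24, 2238: 365 days.
Oct 24, 2238 → Oct 24, 2239: 365 days.
Oct 24, 2239 → Oct 24, 2240: 366 days (Feb 29, 2240 is in that span).
Oct 24, 2240 → Oct 24, 2241: 365 days.
Oct 24, 2241 → Oct 24, 2242: 365 days.
Oct 24, 2242 → Oct 24, 2243: 365 days.
Oct 24, 2243 → Nov 24, 2243: 31 days (October has 31).
Nov 24, 2243 → Dec 24, 2243: 30 days (November has 30).
Dec 24, 2243 → Jan 24, 2244: 31 days (December has 31).
Jan 24, 2244 → Feb 24, 2244: 31 days (January has 31).
Feb 24, 2244 → Mar 24, 2244: 29 days (February has 29).
Mar 24, 2244 → Mar 30, 2244: 6 days.
Total: 7828 days.

7828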